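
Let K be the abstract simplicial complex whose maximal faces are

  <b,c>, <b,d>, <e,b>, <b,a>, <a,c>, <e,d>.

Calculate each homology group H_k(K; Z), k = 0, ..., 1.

K has 5 vertices, 6 edges.
rank ∂_0 = 0, rank ∂_1 = 4 ⇒ b_0 = 5 − 0 − 4 = 1; all invariant factors of ∂_1 are 1 so no torsion. So H_0 = Z.
rank ∂_1 = 4, rank ∂_2 = 0 ⇒ b_1 = 6 − 4 − 0 = 2. So H_1 = Z^2.

H_0 = Z,  H_1 = Z^2.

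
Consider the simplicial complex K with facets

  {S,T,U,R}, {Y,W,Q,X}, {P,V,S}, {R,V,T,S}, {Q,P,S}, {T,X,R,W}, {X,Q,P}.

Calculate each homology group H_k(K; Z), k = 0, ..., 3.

Order the vertices as P < Q < R < S < T < U < V < W < X < Y. Listing each simplex with vertices in this order, K has dimension 3 with simplices:

  0-simplices (10): P, Q, R, S, T, U, V, W, X, Y
  1-simplices (24): PQ, PS, PV, PX, QS, QW, QX, QY, RS, RT, RU, RV, RW, RX, ST, SU, SV, TU, TV, TW, TX, WX, WY, XY
  2-simplices (18): PQS, PQX, PSV, QWX, QWY, QXY, RST, RSU, RSV, RTU, RTV, RTW, RTX, RWX, STU, STV, TWX, WXY
  3-simplices (4): QWXY, RSTU, RSTV, RTWX

so the chain groups are C_0 ≅ Z^10, C_1 ≅ Z^24, C_2 ≅ Z^18, C_3 ≅ Z^4.

Boundary ∂_1: C_1 → C_0 is given by ∂[p,q] = [q] − [p]. For instance
  ∂ST = T − S.
The resulting 10×24 matrix has rank 9, and its Smith normal form has invariant factors (1,1,1,1,1,1,1,1,1).

The boundary map ∂_2: C_2 → C_1 maps a triangle to the signed sum of its edges. For instance
  ∂STU = TU − SU + ST,
  ∂RSV = SV − RV + RS.
This gives a 24×18 integer matrix of rank 14; reducing to Smith normal form yields diagonal entries (1,1,1,1,1,1,1,1,1,1,1,1,1,1).

Boundary ∂_3: C_3 → C_2 sends each 3-simplex σ to the alternating sum Σ_i (−1)^i (σ with its i-th vertex removed). For instance
  ∂RTWX = TWX − RWX + RTX − RTW,
  ∂RSTV = STV − RTV + RSV − RST.
As a 18×4 matrix over Z this has rank 4, with invariant factors (1,1,1,1).

Reading off H_k = ker ∂_k / im ∂_{k+1}:

  H_0: rank C_0 − rank ∂_1 = 10 − 9 = 1, and the invariant factors of ∂_1 are all 1, so H_0 ≅ Z.
  H_1: rank ker ∂_1 − rank ∂_2 = (24 − 9) − 14 = 1, and the invariant factors of ∂_2 are all 1, so H_1 ≅ Z.
  H_2: rank ker ∂_2 − rank ∂_3 = (18 − 14) − 4 = 0, and the invariant factors of ∂_3 are all 1, so H_2 ≅ 0.
  H_3: rank ker ∂_3 − rank ∂_4 = (4 − 4) − 0 = 0, and there is no ∂_4, so H_3 ≅ 0.

As a check, the Euler characteristic is 10 − 24 + 18 − 4 = 0, which agrees with 1 − 1 + 0 − 0 = 0.

H_0 ≅ Z,  H_1 ≅ Z,  H_2 = 0,  H_3 = 0.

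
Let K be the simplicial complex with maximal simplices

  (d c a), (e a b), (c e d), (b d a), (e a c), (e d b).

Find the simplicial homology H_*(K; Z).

H_0 = Z,  H_1 = 0,  H_2 = Z.

Order the vertices as a < b < c < d < e. Listing each simplex with vertices in this order, K has dimension 2 with simplices:

  0-simplices (5): a, b, c, d, e
  1-simplices (9): ab, ac, ad, ae, bd, be, cd, ce, de
  2-simplices (6): abd, abe, acd, ace, bde, cde

so the chain groups are C_0 ≅ Z^5, C_1 ≅ Z^9, C_2 ≅ Z^6.

∂_1: C_1 → C_0 maps an edge to its endpoints' difference, ∂[p,q] = q − p. For instance
  ∂ae = e − a.
As a 5×9 matrix over Z this has rank 4, with invariant factors (1,1,1,1).

The boundary map ∂_2: C_2 → C_1 acts by ∂[p,q,r] = [q,r] − [p,r] + [p,q]. For instance
  ∂abe = be − ae + ab,
  ∂bde = de − be + bd.
The 9×6 boundary matrix has rank 5 and Smith normal form diag(1,1,1,1,1).

From H_k ≅ ker(∂_k) / im(∂_{k+1}) we obtain:

  H_0: rank C_0 − rank ∂_1 = 5 − 4 = 1, and the invariant factors of ∂_1 are all 1, so H_0 = Z.
  H_1: rank ker ∂_1 − rank ∂_2 = (9 − 4) − 5 = 0, and the invariant factors of ∂_2 are all 1, so H_1 = 0.
  H_2: rank ker ∂_2 − rank ∂_3 = (6 − 5) − 0 = 1, and there is no ∂_3, so H_2 = Z.

As a check, the Euler characteristic is 5 − 9 + 6 = 2, which agrees with 1 − 0 + 1 = 2.
(K is a triangulation of the 2-sphere S^2.)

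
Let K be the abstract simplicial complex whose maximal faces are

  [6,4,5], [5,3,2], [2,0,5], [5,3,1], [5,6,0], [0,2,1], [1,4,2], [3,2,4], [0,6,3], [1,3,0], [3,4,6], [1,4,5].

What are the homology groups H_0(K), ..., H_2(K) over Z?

H_0 ≅ Z,  H_1 ≅ Z/2Z,  H_2 = 0.

Take the total order 0 < 1 < 2 < 3 < 4 < 5 < 6 on the vertex set. Then K (dimension 2) consists of the simplices:

  0-simplices (7): [0], [1], [2], [3], [4], [5], [6]
  1-simplices (18): [0,1], [0,2], [0,3], [0,5], [0,6], [1,2], [1,3], [1,4], [1,5], [2,3], [2,4], [2,5], [3,4], [3,5], [3,6], [4,5], [4,6], [5,6]
  2-simplices (12): [0,1,2], [0,1,3], [0,2,5], [0,3,6], [0,5,6], [1,2,4], [1,3,5], [1,4,5], [2,3,4], [2,3,5], [3,4,6], [4,5,6]

giving chain groups C_0 ≅ Z^7, C_1 ≅ Z^18, C_2 ≅ Z^12.

The boundary map ∂_1: C_1 → C_0 maps an edge to its endpoints' difference, ∂[p,q] = q − p. For instance
  ∂[0,1] = [1] − [0].
As a 7×18 matrix over Z this has rank 6, with invariant factors (1,1,1,1,1,1).

∂_2: C_2 → C_1 sends each 2-simplex [p,q,r] to [q,r] − [p,r] + [p,q]. For instance
  ∂[2,3,5] = [3,5] − [2,5] + [2,3],
  ∂[4,5,6] = [5,6] − [4,6] + [4,5].
This gives a 18×12 integer matrix of rank 12; reducing to Smith normal form yields diagonal entries (1,1,1,1,1,1,1,1,1,1,1,2).

Reading off H_k = ker ∂_k / im ∂_{k+1}:

  H_0: rank C_0 − rank ∂_1 = 7 − 6 = 1, and the invariant factors of ∂_1 are all 1, so H_0 ≅ Z.
  H_1: rank ker ∂_1 − rank ∂_2 = (18 − 6) − 12 = 0, and ∂_2 has invariant factor 2 > 1, so H_1 ≅ Z/2Z.
  H_2: rank ker ∂_2 − rank ∂_3 = (12 − 12) − 0 = 0, and there is no ∂_3, so H_2 ≅ 0.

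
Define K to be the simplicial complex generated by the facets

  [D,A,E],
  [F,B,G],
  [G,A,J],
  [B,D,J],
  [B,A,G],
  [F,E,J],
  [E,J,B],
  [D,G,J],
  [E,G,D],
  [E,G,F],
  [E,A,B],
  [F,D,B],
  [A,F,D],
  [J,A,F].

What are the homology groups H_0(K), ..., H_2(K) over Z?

Take the total order A < B < D < E < F < G < J on the vertex set. Then K (dimension 2) consists of the simplices:

  0-simplices (7): A, B, D, E, F, G, J
  1-simplices (21): AB, AD, AE, AF, AG, AJ, BD, BE, BF, BG, BJ, DE, DF, DG, DJ, EF, EG, EJ, FG, FJ, GJ
  2-simplices (14): ABE, ABG, ADE, ADF, AFJ, AGJ, BDF, BDJ, BEJ, BFG, DEG, DGJ, EFG, EFJ

so the chain groups are C_0 ≅ Z^7, C_1 ≅ Z^21, C_2 ≅ Z^14.

∂_1: C_1 → C_0 maps an edge to its endpoints' difference, ∂[p,q] = q − p. For instance
  ∂EF = F − E.
The resulting 7×21 matrix has rank 6, and its Smith normal form has invariant factors (1,1,1,1,1,1).

The boundary map ∂_2: C_2 → C_1 sends each 2-simplex [p,q,r] to [q,r] − [p,r] + [p,q]. For instance
  ∂BDJ = DJ − BJ + BD,
  ∂AGJ = GJ − AJ + AG.
As a 21×14 matrix over Z this has rank 13, with invariant factors (1,1,1,1,1,1,1,1,1,1,1,1,1).

From H_k ≅ ker(∂_k) / im(∂_{k+1}) we obtain:

  H_0: rank C_0 − rank ∂_1 = 7 − 6 = 1, and the invariant factors of ∂_1 are all 1, so H_0 ≅ Z.
  H_1: rank ker ∂_1 − rank ∂_2 = (21 − 6) − 13 = 2, and the invariant factors of ∂_2 are all 1, so H_1 ≅ Z^2.
  H_2: rank ker ∂_2 − rank ∂_3 = (14 − 13) − 0 = 1, and there is no ∂_3, so H_2 ≅ Z.

H_0 = Z,  H_1 = Z^2,  H_2 = Z.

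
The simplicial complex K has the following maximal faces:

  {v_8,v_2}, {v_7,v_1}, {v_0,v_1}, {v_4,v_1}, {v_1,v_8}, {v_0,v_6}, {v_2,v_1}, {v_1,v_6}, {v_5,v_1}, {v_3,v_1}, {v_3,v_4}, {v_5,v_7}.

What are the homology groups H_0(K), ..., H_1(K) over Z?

H_0 ≅ Z,  H_1 ≅ Z^4.

Take the total order v_0 < v_1 < v_2 < v_3 < v_4 < v_5 < v_6 < v_7 < v_8 on the vertex set. Then K (dimension 1) consists of the simplices:

  0-simplices (9): [v_0], [v_1], [v_2], [v_3], [v_4], [v_5], [v_6], [v_7], [v_8]
  1-simplices (12): [v_0,v_1], [v_0,v_6], [v_1,v_2], [v_1,v_3], [v_1,v_4], [v_1,v_5], [v_1,v_6], [v_1,v_7], [v_1,v_8], [v_2,v_8], [v_3,v_4], [v_5,v_7]

so the chain groups are C_0 ≅ Z^9, C_1 ≅ Z^12.

The boundary map ∂_1: C_1 → C_0 is given by ∂[p,q] = [q] − [p]. For instance
  ∂[v_5,v_7] = [v_7] − [v_5].
The 9×12 boundary matrix has rank 8 and Smith normal form diag(1,1,1,1,1,1,1,1).

Computing H_k = (kernel of ∂_k) / (image of ∂_{k+1}):

  H_0: rank C_0 − rank ∂_1 = 9 − 8 = 1, and the invariant factors of ∂_1 are all 1, so H_0 = Z.
  H_1: rank ker ∂_1 − rank ∂_2 = (12 − 8) − 0 = 4, and there is no ∂_2, so H_1 = Z^4.

(K is a triangulation of a wedge of 4 circles.)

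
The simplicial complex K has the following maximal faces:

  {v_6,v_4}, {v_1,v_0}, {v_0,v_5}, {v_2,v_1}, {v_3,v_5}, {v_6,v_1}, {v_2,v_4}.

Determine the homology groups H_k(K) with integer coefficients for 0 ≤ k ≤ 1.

K has 7 vertices, 7 edges.
rank ∂_0 = 0, rank ∂_1 = 6 ⇒ b_0 = 7 − 0 − 6 = 1; all invariant factors of ∂_1 are 1 so no torsion. So H_0 = Z.
rank ∂_1 = 6, rank ∂_2 = 0 ⇒ b_1 = 7 − 6 − 0 = 1. So H_1 = Z.

H_0 ≅ Z,  H_1 ≅ Z.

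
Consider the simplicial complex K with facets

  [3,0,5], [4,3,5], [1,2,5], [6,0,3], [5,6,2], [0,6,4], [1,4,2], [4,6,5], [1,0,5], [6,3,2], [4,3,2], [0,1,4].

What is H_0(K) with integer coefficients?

H_0 ≅ Z.

Order the vertices as 0 < 1 < 2 < 3 < 4 < 5 < 6. Listing each simplex with vertices in this order, K has dimension 2 with simplices:

  0-simplices (7): [0], [1], [2], [3], [4], [5], [6]
  1-simplices (18): [0,1], [0,3], [0,4], [0,5], [0,6], [1,2], [1,4], [1,5], [2,3], [2,4], [2,5], [2,6], [3,4], [3,5], [3,6], [4,5], [4,6], [5,6]
  2-simplices (12): [0,1,4], [0,1,5], [0,3,5], [0,3,6], [0,4,6], [1,2,4], [1,2,5], [2,3,4], [2,3,6], [2,5,6], [3,4,5], [4,5,6]

Hence C_0 ≅ Z^7, C_1 ≅ Z^18, C_2 ≅ Z^12.

Boundary ∂_1: C_1 → C_0 maps an edge to its endpoints' difference, ∂[p,q] = q − p. For instance
  ∂[4,6] = [6] − [4].
As a 7×18 matrix over Z this has rank 6, with invariant factors (1,1,1,1,1,1).

The boundary map ∂_2: C_2 → C_1 maps a triangle to the signed sum of its edges. For instance
  ∂[2,5,6] = [5,6] − [2,6] + [2,5],
  ∂[1,2,4] = [2,4] − [1,4] + [1,2].
The 18×12 boundary matrix has rank 12 and Smith normal form diag(1,1,1,1,1,1,1,1,1,1,1,2).

Now H_k = ker ∂_k / im ∂_{k+1}, so:

  H_0: rank C_0 − rank ∂_1 = 7 − 6 = 1, and the invariant factors of ∂_1 are all 1, so H_0 ≅ Z.

(K is a triangulation of the real projective plane RP^2.)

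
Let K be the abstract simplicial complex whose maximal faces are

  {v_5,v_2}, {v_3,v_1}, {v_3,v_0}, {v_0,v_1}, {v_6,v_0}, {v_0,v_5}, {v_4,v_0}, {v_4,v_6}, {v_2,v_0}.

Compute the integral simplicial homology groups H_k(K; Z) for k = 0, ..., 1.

H_0 = Z,  H_1 = Z^3.

Fix the vertex order v_0 < v_1 < v_2 < v_3 < v_4 < v_5 < v_6 and write every simplex with vertices in increasing order. Then dim K = 1 and the simplices of K are:

  0-simplices (7): [v_0], [v_1], [v_2], [v_3], [v_4], [v_5], [v_6]
  1-simplices (9): [v_0,v_1], [v_0,v_2], [v_0,v_3], [v_0,v_4], [v_0,v_5], [v_0,v_6], [v_1,v_3], [v_2,v_5], [v_4,v_6]

Hence C_0 ≅ Z^7, C_1 ≅ Z^9.

Boundary ∂_1: C_1 → C_0 is given by ∂[p,q] = [q] − [p]. For instance
  ∂[v_0,v_4] = [v_4] − [v_0].
The 7×9 boundary matrix has rank 6 and Smith normal form diag(1,1,1,1,1,1).

Now H_k = ker ∂_k / im ∂_{k+1}, so:

  H_0: rank C_0 − rank ∂_1 = 7 − 6 = 1, and the invariant factors of ∂_1 are all 1, so H_0 = Z.
  H_1: rank ker ∂_1 − rank ∂_2 = (9 − 6) − 0 = 3, and there is no ∂_2, so H_1 = Z^3.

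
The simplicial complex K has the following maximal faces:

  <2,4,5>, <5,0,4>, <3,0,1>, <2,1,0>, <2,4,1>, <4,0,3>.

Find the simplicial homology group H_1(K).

We work with the vertex ordering 0 < 1 < 2 < 3 < 4 < 5. The simplices of K, each written with vertices in increasing order, are:

  0-simplices (6): [0], [1], [2], [3], [4], [5]
  1-simplices (12): [0,1], [0,2], [0,3], [0,4], [0,5], [1,2], [1,3], [1,4], [2,4], [2,5], [3,4], [4,5]
  2-simplices (6): [0,1,2], [0,1,3], [0,3,4], [0,4,5], [1,2,4], [2,4,5]

giving chain groups C_0 ≅ Z^6, C_1 ≅ Z^12, C_2 ≅ Z^6.

∂_1: C_1 → C_0 is given by ∂[p,q] = [q] − [p].
As a 6×12 matrix over Z this has rank 5, with invariant factors (1,1,1,1,1).

∂_2: C_2 → C_1 sends each 2-simplex [p,q,r] to [q,r] − [p,r] + [p,q]. For instance
  ∂[0,3,4] = [3,4] − [0,4] + [0,3],
  ∂[0,4,5] = [4,5] − [0,5] + [0,4].
This gives a 12×6 integer matrix of rank 6; reducing to Smith normal form yields diagonal entries (1,1,1,1,1,1).

From H_k ≅ ker(∂_k) / im(∂_{k+1}) we obtain:

  H_1: rank ker ∂_1 − rank ∂_2 = (12 − 5) − 6 = 1, and the invariant factors of ∂_2 are all 1, so H_1 = Z.

H_1 = Z.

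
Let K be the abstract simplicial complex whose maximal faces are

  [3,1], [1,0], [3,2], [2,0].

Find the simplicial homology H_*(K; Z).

H_0 = Z,  H_1 = Z.

Take the total order 0 < 1 < 2 < 3 on the vertex set. Then K (dimension 1) consists of the simplices:

  0-simplices (4): [0], [1], [2], [3]
  1-simplices (4): [0,1], [0,2], [1,3], [2,3]

Hence C_0 ≅ Z^4, C_1 ≅ Z^4.

Boundary ∂_1: C_1 → C_0 is given by ∂[p,q] = [q] − [p].
The resulting 4×4 matrix has rank 3, and its Smith normal form has invariant factors (1,1,1).

From H_k ≅ ker(∂_k) / im(∂_{k+1}) we obtain:

  H_0: rank C_0 − rank ∂_1 = 4 − 3 = 1, and the invariant factors of ∂_1 are all 1, so H_0 = Z.
  H_1: rank ker ∂_1 − rank ∂_2 = (4 − 3) − 0 = 1, and there is no ∂_2, so H_1 = Z.

As a check, the Euler characteristic is 4 − 4 = 0, which agrees with 1 − 1 = 0.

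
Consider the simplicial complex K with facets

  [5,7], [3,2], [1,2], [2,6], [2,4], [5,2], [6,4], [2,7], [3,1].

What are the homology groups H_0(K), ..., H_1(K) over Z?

Order the vertices as 1 < 2 < 3 < 4 < 5 < 6 < 7. Listing each simplex with vertices in this order, K has dimension 1 with simplices:

  0-simplices (7): [1], [2], [3], [4], [5], [6], [7]
  1-simplices (9): [1,2], [1,3], [2,3], [2,4], [2,5], [2,6], [2,7], [4,6], [5,7]

giving chain groups C_0 ≅ Z^7, C_1 ≅ Z^9.

The boundary map ∂_1: C_1 → C_0 is given by ∂[p,q] = [q] − [p]. For instance
  ∂[1,2] = [2] − [1].
The 7×9 boundary matrix has rank 6 and Smith normal form diag(1,1,1,1,1,1).

Reading off H_k = ker ∂_k / im ∂_{k+1}:

  H_0: rank C_0 − rank ∂_1 = 7 − 6 = 1, and the invariant factors of ∂_1 are all 1, so H_0 = Z.
  H_1: rank ker ∂_1 − rank ∂_2 = (9 − 6) − 0 = 3, and there is no ∂_2, so H_1 = Z^3.

H_0 ≅ Z,  H_1 ≅ Z^3.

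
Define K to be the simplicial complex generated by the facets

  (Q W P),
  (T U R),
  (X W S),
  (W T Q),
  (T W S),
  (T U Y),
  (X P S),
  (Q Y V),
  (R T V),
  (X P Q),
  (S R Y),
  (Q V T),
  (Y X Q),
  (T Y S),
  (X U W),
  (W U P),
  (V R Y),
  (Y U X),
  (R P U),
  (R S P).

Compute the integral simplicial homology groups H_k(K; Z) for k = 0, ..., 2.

H_0 = Z,  H_1 = Z ⊕ Z/2,  H_2 = 0.

Order the vertices as P < Q < R < S < T < U < V < W < X < Y. Listing each simplex with vertices in this order, K has dimension 2 with simplices:

  0-simplices (10): P, Q, R, S, T, U, V, W, X, Y
  1-simplices (30): PQ, PR, PS, PU, PW, PX, QT, QV, QW, QX, QY, RS, RT, RU, RV, RY, ST, SW, SX, SY, TU, TV, TW, TY, UW, UX, UY, VY, WX, XY
  2-simplices (20): PQW, PQX, PRS, PRU, PSX, PUW, QTV, QTW, QVY, QXY, RSY, RTU, RTV, RVY, STW, STY, SWX, TUY, UWX, UXY

giving chain groups C_0 ≅ Z^10, C_1 ≅ Z^30, C_2 ≅ Z^20.

∂_1: C_1 → C_0 maps an edge to its endpoints' difference, ∂[p,q] = q − p.
This gives a 10×30 integer matrix of rank 9; reducing to Smith normal form yields diagonal entries (1,1,1,1,1,1,1,1,1).

Boundary ∂_2: C_2 → C_1 maps a triangle to the signed sum of its edges. For instance
  ∂PQW = QW − PW + PQ,
  ∂UWX = WX − UX + UW.
The resulting 30×20 matrix has rank 20, and its Smith normal form has invariant factors (1,1,1,1,1,1,1,1,1,1,1,1,1,1,1,1,1,1,1,2).

From H_k ≅ ker(∂_k) / im(∂_{k+1}) we obtain:

  H_0: rank C_0 − rank ∂_1 = 10 − 9 = 1, and the invariant factors of ∂_1 are all 1, so H_0 ≅ Z.
  H_1: rank ker ∂_1 − rank ∂_2 = (30 − 9) − 20 = 1, and ∂_2 has invariant factor 2 > 1, so H_1 ≅ Z ⊕ Z/2.
  H_2: rank ker ∂_2 − rank ∂_3 = (20 − 20) − 0 = 0, and there is no ∂_3, so H_2 ≅ 0.

As a check, the Euler characteristic is 10 − 30 + 20 = 0, which agrees with 1 − 1 + 0 = 0.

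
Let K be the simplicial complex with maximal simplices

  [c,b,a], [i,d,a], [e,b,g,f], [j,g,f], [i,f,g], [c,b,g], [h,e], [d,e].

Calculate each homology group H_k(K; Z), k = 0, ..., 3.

H_0 = Z,  H_1 = Z^2,  H_2 = 0,  H_3 = 0.

Take the total order a < b < c < d < e < f < g < h < i < j on the vertex set. Then K (dimension 3) consists of the simplices:

  0-simplices (10): a, b, c, d, e, f, g, h, i, j
  1-simplices (19): ab, ac, ad, ai, bc, be, bf, bg, cg, de, di, ef, eg, eh, fg, fi, fj, gi, gj
  2-simplices (9): abc, adi, bcg, bef, beg, bfg, efg, fgi, fgj
  3-simplices (1): befg

so the chain groups are C_0 ≅ Z^10, C_1 ≅ Z^19, C_2 ≅ Z^9, C_3 ≅ Z^1.

The boundary map ∂_1: C_1 → C_0 sends each edge [p,q] (with p < q) to q − p. For instance
  ∂fi = i − f.
The 10×19 boundary matrix has rank 9 and Smith normal form diag(1,1,1,1,1,1,1,1,1).

The boundary map ∂_2: C_2 → C_1 maps a triangle to the signed sum of its edges. For instance
  ∂adi = di − ai + ad,
  ∂beg = eg − bg + be.
The resulting 19×9 matrix has rank 8, and its Smith normal form has invariant factors (1,1,1,1,1,1,1,1).

The boundary map ∂_3: C_3 → C_2 sends each 3-simplex σ to the alternating sum Σ_i (−1)^i (σ with its i-th vertex removed). For instance
  ∂befg = efg − bfg + beg − bef.
As a 9×1 matrix over Z this has rank 1, with invariant factors (1).

Computing H_k = (kernel of ∂_k) / (image of ∂_{k+1}):

  H_0: rank C_0 − rank ∂_1 = 10 − 9 = 1, and the invariant factors of ∂_1 are all 1, so H_0 = Z.
  H_1: rank ker ∂_1 − rank ∂_2 = (19 − 9) − 8 = 2, and the invariant factors of ∂_2 are all 1, so H_1 = Z^2.
  H_2: rank ker ∂_2 − rank ∂_3 = (9 − 8) − 1 = 0, and the invariant factors of ∂_3 are all 1, so H_2 = 0.
  H_3: rank ker ∂_3 − rank ∂_4 = (1 − 1) − 0 = 0, and there is no ∂_4, so H_3 = 0.

As a check, the Euler characteristic is 10 − 19 + 9 − 1 = -1, which agrees with 1 − 2 + 0 − 0 = -1.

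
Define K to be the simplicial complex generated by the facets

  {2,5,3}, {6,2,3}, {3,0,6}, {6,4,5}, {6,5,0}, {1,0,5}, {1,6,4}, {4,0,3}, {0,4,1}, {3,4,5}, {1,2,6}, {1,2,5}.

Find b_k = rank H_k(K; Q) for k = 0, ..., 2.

Take the total order 0 < 1 < 2 < 3 < 4 < 5 < 6 on the vertex set. Then K (dimension 2) consists of the simplices:

  0-simplices (7): [0], [1], [2], [3], [4], [5], [6]
  1-simplices (18): [0,1], [0,3], [0,4], [0,5], [0,6], [1,2], [1,4], [1,5], [1,6], [2,3], [2,5], [2,6], [3,4], [3,5], [3,6], [4,5], [4,6], [5,6]
  2-simplices (12): [0,1,4], [0,1,5], [0,3,4], [0,3,6], [0,5,6], [1,2,5], [1,2,6], [1,4,6], [2,3,5], [2,3,6], [3,4,5], [4,5,6]

Hence C_0 ≅ Z^7, C_1 ≅ Z^18, C_2 ≅ Z^12.

The boundary map ∂_1: C_1 → C_0 is given by ∂[p,q] = [q] − [p]. For instance
  ∂[0,4] = [4] − [0].
This gives a 7×18 integer matrix of rank 6; reducing to Smith normal form yields diagonal entries (1,1,1,1,1,1).

Boundary ∂_2: C_2 → C_1 sends each 2-simplex [p,q,r] to [q,r] − [p,r] + [p,q]. For instance
  ∂[1,2,6] = [2,6] − [1,6] + [1,2],
  ∂[1,4,6] = [4,6] − [1,6] + [1,4].
This gives a 18×12 integer matrix of rank 12; reducing to Smith normal form yields diagonal entries (1,1,1,1,1,1,1,1,1,1,1,2).

Computing H_k = (kernel of ∂_k) / (image of ∂_{k+1}):

  H_0: rank C_0 − rank ∂_1 = 7 − 6 = 1, and the invariant factors of ∂_1 are all 1, so H_0 ≅ Z.
  H_1: rank ker ∂_1 − rank ∂_2 = (18 − 6) − 12 = 0, and ∂_2 has invariant factor 2 > 1, so H_1 ≅ Z/2.
  H_2: rank ker ∂_2 − rank ∂_3 = (12 − 12) − 0 = 0, and there is no ∂_3, so H_2 ≅ 0.

As a check, the Euler characteristic is 7 − 18 + 12 = 1, which agrees with 1 − 0 + 0 = 1.
(K is a triangulation of the real projective plane RP^2.)

Hence the Betti numbers are b_0 = 1, b_1 = 0, b_2 = 0.

b_0 = 1, b_1 = 0, b_2 = 0.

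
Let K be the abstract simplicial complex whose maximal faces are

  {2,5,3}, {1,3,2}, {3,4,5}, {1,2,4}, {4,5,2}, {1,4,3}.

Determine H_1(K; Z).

H_1 ≅ 0.

Take the total order 1 < 2 < 3 < 4 < 5 on the vertex set. Then K (dimension 2) consists of the simplices:

  0-simplices (5): [1], [2], [3], [4], [5]
  1-simplices (9): [1,2], [1,3], [1,4], [2,3], [2,4], [2,5], [3,4], [3,5], [4,5]
  2-simplices (6): [1,2,3], [1,2,4], [1,3,4], [2,3,5], [2,4,5], [3,4,5]

Hence C_0 ≅ Z^5, C_1 ≅ Z^9, C_2 ≅ Z^6.

∂_1: C_1 → C_0 is given by ∂[p,q] = [q] − [p]. For instance
  ∂[2,5] = [5] − [2].
As a 5×9 matrix over Z this has rank 4, with invariant factors (1,1,1,1).

The boundary map ∂_2: C_2 → C_1 maps a triangle to the signed sum of its edges. For instance
  ∂[2,3,5] = [3,5] − [2,5] + [2,3],
  ∂[1,2,3] = [2,3] − [1,3] + [1,2].
This gives a 9×6 integer matrix of rank 5; reducing to Smith normal form yields diagonal entries (1,1,1,1,1).

From H_k ≅ ker(∂_k) / im(∂_{k+1}) we obtain:

  H_1: rank ker ∂_1 − rank ∂_2 = (9 − 4) − 5 = 0, and the invariant factors of ∂_2 are all 1, so H_1 ≅ 0.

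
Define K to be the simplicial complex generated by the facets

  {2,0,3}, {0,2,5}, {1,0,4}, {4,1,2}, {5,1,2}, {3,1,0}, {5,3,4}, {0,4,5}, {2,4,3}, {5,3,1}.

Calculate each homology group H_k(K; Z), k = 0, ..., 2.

Take the total order 0 < 1 < 2 < 3 < 4 < 5 on the vertex set. Then K (dimension 2) consists of the simplices:

  0-simplices (6): [0], [1], [2], [3], [4], [5]
  1-simplices (15): [0,1], [0,2], [0,3], [0,4], [0,5], [1,2], [1,3], [1,4], [1,5], [2,3], [2,4], [2,5], [3,4], [3,5], [4,5]
  2-simplices (10): [0,1,3], [0,1,4], [0,2,3], [0,2,5], [0,4,5], [1,2,4], [1,2,5], [1,3,5], [2,3,4], [3,4,5]

Hence C_0 ≅ Z^6, C_1 ≅ Z^15, C_2 ≅ Z^10.

The boundary map ∂_1: C_1 → C_0 sends each edge [p,q] (with p < q) to q − p.
The resulting 6×15 matrix has rank 5, and its Smith normal form has invariant factors (1,1,1,1,1).

The boundary map ∂_2: C_2 → C_1 maps a triangle to the signed sum of its edges. For instance
  ∂[0,1,3] = [1,3] − [0,3] + [0,1],
  ∂[1,2,5] = [2,5] − [1,5] + [1,2].
This gives a 15×10 integer matrix of rank 10; reducing to Smith normal form yields diagonal entries (1,1,1,1,1,1,1,1,1,2).

Now H_k = ker ∂_k / im ∂_{k+1}, so:

  H_0: rank C_0 − rank ∂_1 = 6 − 5 = 1, and the invariant factors of ∂_1 are all 1, so H_0 = Z.
  H_1: rank ker ∂_1 − rank ∂_2 = (15 − 5) − 10 = 0, and ∂_2 has invariant factor 2 > 1, so H_1 = Z/2Z.
  H_2: rank ker ∂_2 − rank ∂_3 = (10 − 10) − 0 = 0, and there is no ∂_3, so H_2 = 0.

As a check, the Euler characteristic is 6 − 15 + 10 = 1, which agrees with 1 − 0 + 0 = 1.

H_0 ≅ Z,  H_1 ≅ Z/2Z,  H_2 = 0.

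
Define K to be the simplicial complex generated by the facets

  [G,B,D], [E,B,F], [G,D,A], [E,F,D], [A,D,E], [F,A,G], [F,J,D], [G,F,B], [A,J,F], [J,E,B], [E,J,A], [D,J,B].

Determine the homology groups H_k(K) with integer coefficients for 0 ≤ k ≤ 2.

H_0 = Z,  H_1 = Z/2,  H_2 = 0.

Fix the vertex order A < B < D < E < F < G < J and write every simplex with vertices in increasing order. Then dim K = 2 and the simplices of K are:

  0-simplices (7): A, B, D, E, F, G, J
  1-simplices (18): AD, AE, AF, AG, AJ, BD, BE, BF, BG, BJ, DE, DF, DG, DJ, EF, EJ, FG, FJ
  2-simplices (12): ADE, ADG, AEJ, AFG, AFJ, BDG, BDJ, BEF, BEJ, BFG, DEF, DFJ

Hence C_0 ≅ Z^7, C_1 ≅ Z^18, C_2 ≅ Z^12.

Boundary ∂_1: C_1 → C_0 maps an edge to its endpoints' difference, ∂[p,q] = q − p. For instance
  ∂FJ = J − F.
This gives a 7×18 integer matrix of rank 6; reducing to Smith normal form yields diagonal entries (1,1,1,1,1,1).

Boundary ∂_2: C_2 → C_1 acts by ∂[p,q,r] = [q,r] − [p,r] + [p,q]. For instance
  ∂DEF = EF − DF + DE,
  ∂DFJ = FJ − DJ + DF.
As a 18×12 matrix over Z this has rank 12, with invariant factors (1,1,1,1,1,1,1,1,1,1,1,2).

From H_k ≅ ker(∂_k) / im(∂_{k+1}) we obtain:

  H_0: rank C_0 − rank ∂_1 = 7 − 6 = 1, and the invariant factors of ∂_1 are all 1, so H_0 = Z.
  H_1: rank ker ∂_1 − rank ∂_2 = (18 − 6) − 12 = 0, and ∂_2 has invariant factor 2 > 1, so H_1 = Z/2.
  H_2: rank ker ∂_2 − rank ∂_3 = (12 − 12) − 0 = 0, and there is no ∂_3, so H_2 = 0.

(K is a triangulation of the real projective plane RP^2.)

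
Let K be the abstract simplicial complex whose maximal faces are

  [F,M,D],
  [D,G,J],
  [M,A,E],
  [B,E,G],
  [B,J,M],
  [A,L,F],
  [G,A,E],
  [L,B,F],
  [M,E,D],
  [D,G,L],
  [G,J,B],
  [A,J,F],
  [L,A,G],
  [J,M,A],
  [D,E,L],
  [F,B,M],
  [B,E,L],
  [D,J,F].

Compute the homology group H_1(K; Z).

H_1 = Z ⊕ Z/2.

We work with the vertex ordering A < B < D < E < F < G < J < L < M. The simplices of K, each written with vertices in increasing order, are:

  0-simplices (9): A, B, D, E, F, G, J, L, M
  1-simplices (27): AE, AF, AG, AJ, AL, AM, BE, BF, BG, BJ, BL, BM, DE, DF, DG, DJ, DL, DM, EG, EL, EM, FJ, FL, FM, GJ, GL, JM
  2-simplices (18): AEG, AEM, AFJ, AFL, AGL, AJM, BEG, BEL, BFL, BFM, BGJ, BJM, DEL, DEM, DFJ, DFM, DGJ, DGL

so the chain groups are C_0 ≅ Z^9, C_1 ≅ Z^27, C_2 ≅ Z^18.

The boundary map ∂_1: C_1 → C_0 sends each edge [p,q] (with p < q) to q − p. For instance
  ∂GJ = J − G.
The resulting 9×27 matrix has rank 8, and its Smith normal form has invariant factors (1,1,1,1,1,1,1,1).

∂_2: C_2 → C_1 acts by ∂[p,q,r] = [q,r] − [p,r] + [p,q]. For instance
  ∂BGJ = GJ − BJ + BG,
  ∂AEG = EG − AG + AE.
The resulting 27×18 matrix has rank 18, and its Smith normal form has invariant factors (1,1,1,1,1,1,1,1,1,1,1,1,1,1,1,1,1,2).

Computing H_k = (kernel of ∂_k) / (image of ∂_{k+1}):

  H_1: rank ker ∂_1 − rank ∂_2 = (27 − 8) − 18 = 1, and ∂_2 has invariant factor 2 > 1, so H_1 = Z ⊕ Z/2.

(K is a triangulation of the Klein bottle.)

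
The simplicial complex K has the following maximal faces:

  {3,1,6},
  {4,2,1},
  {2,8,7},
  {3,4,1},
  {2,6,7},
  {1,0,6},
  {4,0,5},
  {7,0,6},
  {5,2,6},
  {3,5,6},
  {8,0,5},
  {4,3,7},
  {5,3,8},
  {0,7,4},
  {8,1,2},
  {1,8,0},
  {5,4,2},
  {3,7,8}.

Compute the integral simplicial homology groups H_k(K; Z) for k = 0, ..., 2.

H_0 ≅ Z,  H_1 ≅ Z^2,  H_2 ≅ Z.

Fix the vertex order 0 < 1 < 2 < 3 < 4 < 5 < 6 < 7 < 8 and write every simplex with vertices in increasing order. Then dim K = 2 and the simplices of K are:

  0-simplices (9): [0], [1], [2], [3], [4], [5], [6], [7], [8]
  1-simplices (27): (27 of them)
  2-simplices (18): [0,1,6], [0,1,8], [0,4,5], [0,4,7], [0,5,8], [0,6,7], [1,2,4], [1,2,8], [1,3,4], [1,3,6], [2,4,5], [2,5,6], [2,6,7], [2,7,8], [3,4,7], [3,5,6], [3,5,8], [3,7,8]

so the chain groups are C_0 ≅ Z^9, C_1 ≅ Z^27, C_2 ≅ Z^18.

Boundary ∂_1: C_1 → C_0 is given by ∂[p,q] = [q] − [p]. For instance
  ∂[4,5] = [5] − [4].
The 9×27 boundary matrix has rank 8 and Smith normal form diag(1,1,1,1,1,1,1,1).

The boundary map ∂_2: C_2 → C_1 maps a triangle to the signed sum of its edges. For instance
  ∂[0,4,7] = [4,7] − [0,7] + [0,4],
  ∂[0,6,7] = [6,7] − [0,7] + [0,6].
The resulting 27×18 matrix has rank 17, and its Smith normal form has invariant factors (1,1,1,1,1,1,1,1,1,1,1,1,1,1,1,1,1).

Reading off H_k = ker ∂_k / im ∂_{k+1}:

  H_0: rank C_0 − rank ∂_1 = 9 − 8 = 1, and the invariant factors of ∂_1 are all 1, so H_0 = Z.
  H_1: rank ker ∂_1 − rank ∂_2 = (27 − 8) − 17 = 2, and the invariant factors of ∂_2 are all 1, so H_1 = Z^2.
  H_2: rank ker ∂_2 − rank ∂_3 = (18 − 17) − 0 = 1, and there is no ∂_3, so H_2 = Z.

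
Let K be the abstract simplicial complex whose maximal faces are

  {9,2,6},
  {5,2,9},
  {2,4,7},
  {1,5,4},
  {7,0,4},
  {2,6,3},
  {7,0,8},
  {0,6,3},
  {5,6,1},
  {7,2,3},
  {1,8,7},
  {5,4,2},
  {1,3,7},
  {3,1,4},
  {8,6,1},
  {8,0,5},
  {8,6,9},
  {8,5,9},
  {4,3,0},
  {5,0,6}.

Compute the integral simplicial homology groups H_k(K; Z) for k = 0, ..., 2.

Take the total order 0 < 1 < 2 < 3 < 4 < 5 < 6 < 7 < 8 < 9 on the vertex set. Then K (dimension 2) consists of the simplices:

  0-simplices (10): [0], [1], [2], [3], [4], [5], [6], [7], [8], [9]
  1-simplices (30): (30 of them)
  2-simplices (20): (20 of them)

giving chain groups C_0 ≅ Z^10, C_1 ≅ Z^30, C_2 ≅ Z^20.

∂_1: C_1 → C_0 maps an edge to its endpoints' difference, ∂[p,q] = q − p. For instance
  ∂[1,7] = [7] − [1].
The 10×30 boundary matrix has rank 9 and Smith normal form diag(1,1,1,1,1,1,1,1,1).

∂_2: C_2 → C_1 maps a triangle to the signed sum of its edges. For instance
  ∂[2,3,6] = [3,6] − [2,6] + [2,3],
  ∂[0,7,8] = [7,8] − [0,8] + [0,7].
As a 30×20 matrix over Z this has rank 20, with invariant factors (1,1,1,1,1,1,1,1,1,1,1,1,1,1,1,1,1,1,1,2).

Computing H_k = (kernel of ∂_k) / (image of ∂_{k+1}):

  H_0: rank C_0 − rank ∂_1 = 10 − 9 = 1, and the invariant factors of ∂_1 are all 1, so H_0 ≅ Z.
  H_1: rank ker ∂_1 − rank ∂_2 = (30 − 9) − 20 = 1, and ∂_2 has invariant factor 2 > 1, so H_1 ≅ Z ⊕ Z/2Z.
  H_2: rank ker ∂_2 − rank ∂_3 = (20 − 20) − 0 = 0, and there is no ∂_3, so H_2 ≅ 0.

H_0 ≅ Z,  H_1 ≅ Z ⊕ Z/2Z,  H_2 = 0.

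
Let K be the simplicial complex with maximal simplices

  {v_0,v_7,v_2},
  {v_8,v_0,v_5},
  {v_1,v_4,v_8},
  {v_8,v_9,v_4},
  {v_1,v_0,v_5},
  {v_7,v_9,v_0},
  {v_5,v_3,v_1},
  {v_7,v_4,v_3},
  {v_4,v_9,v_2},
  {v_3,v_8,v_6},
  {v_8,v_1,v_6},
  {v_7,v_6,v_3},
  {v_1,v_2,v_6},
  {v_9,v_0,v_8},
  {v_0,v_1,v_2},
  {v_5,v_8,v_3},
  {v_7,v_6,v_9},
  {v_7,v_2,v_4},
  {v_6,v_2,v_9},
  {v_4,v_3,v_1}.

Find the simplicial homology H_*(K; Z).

H_0 = Z,  H_1 = Z ⊕ Z/2,  H_2 = 0.

Order the vertices as v_0 < v_1 < v_2 < v_3 < v_4 < v_5 < v_6 < v_7 < v_8 < v_9. Listing each simplex with vertices in this order, K has dimension 2 with simplices:

  0-simplices (10): [v_0], [v_1], [v_2], [v_3], [v_4], [v_5], [v_6], [v_7], [v_8], [v_9]
  1-simplices (30): (30 of them)
  2-simplices (20): (20 of them)

Hence C_0 ≅ Z^10, C_1 ≅ Z^30, C_2 ≅ Z^20.

∂_1: C_1 → C_0 maps an edge to its endpoints' difference, ∂[p,q] = q − p.
This gives a 10×30 integer matrix of rank 9; reducing to Smith normal form yields diagonal entries (1,1,1,1,1,1,1,1,1).

∂_2: C_2 → C_1 maps a triangle to the signed sum of its edges. For instance
  ∂[v_0,v_1,v_5] = [v_1,v_5] − [v_0,v_5] + [v_0,v_1],
  ∂[v_4,v_8,v_9] = [v_8,v_9] − [v_4,v_9] + [v_4,v_8].
As a 30×20 matrix over Z this has rank 20, with invariant factors (1,1,1,1,1,1,1,1,1,1,1,1,1,1,1,1,1,1,1,2).

Reading off H_k = ker ∂_k / im ∂_{k+1}:

  H_0: rank C_0 − rank ∂_1 = 10 − 9 = 1, and the invariant factors of ∂_1 are all 1, so H_0 ≅ Z.
  H_1: rank ker ∂_1 − rank ∂_2 = (30 − 9) − 20 = 1, and ∂_2 has invariant factor 2 > 1, so H_1 ≅ Z ⊕ Z/2.
  H_2: rank ker ∂_2 − rank ∂_3 = (20 − 20) − 0 = 0, and there is no ∂_3, so H_2 ≅ 0.

As a check, the Euler characteristic is 10 − 30 + 20 = 0, which agrees with 1 − 1 + 0 = 0.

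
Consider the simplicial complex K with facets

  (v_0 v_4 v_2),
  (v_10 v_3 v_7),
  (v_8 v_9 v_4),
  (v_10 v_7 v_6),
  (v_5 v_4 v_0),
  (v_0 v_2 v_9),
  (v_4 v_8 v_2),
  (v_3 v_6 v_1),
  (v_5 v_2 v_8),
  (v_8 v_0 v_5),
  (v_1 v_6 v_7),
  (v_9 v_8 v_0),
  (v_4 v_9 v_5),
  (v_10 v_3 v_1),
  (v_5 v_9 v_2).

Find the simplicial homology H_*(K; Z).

Take the total order v_0 < v_1 < v_2 < v_3 < v_4 < v_5 < v_6 < v_7 < v_8 < v_9 < v_10 on the vertex set. Then K (dimension 2) consists of the simplices:

  0-simplices (11): [v_0], [v_1], [v_2], [v_3], [v_4], [v_5], [v_6], [v_7], [v_8], [v_9], [v_10]
  1-simplices (25): (25 of them)
  2-simplices (15): (15 of them)

giving chain groups C_0 ≅ Z^11, C_1 ≅ Z^25, C_2 ≅ Z^15.

Boundary ∂_1: C_1 → C_0 maps an edge to its endpoints' difference, ∂[p,q] = q − p.
As a 11×25 matrix over Z this has rank 9, with invariant factors (1,1,1,1,1,1,1,1,1).

∂_2: C_2 → C_1 sends each 2-simplex [p,q,r] to [q,r] − [p,r] + [p,q]. For instance
  ∂[v_0,v_4,v_5] = [v_4,v_5] − [v_0,v_5] + [v_0,v_4],
  ∂[v_0,v_5,v_8] = [v_5,v_8] − [v_0,v_8] + [v_0,v_5].
The 25×15 boundary matrix has rank 15 and Smith normal form diag(1,1,1,1,1,1,1,1,1,1,1,1,1,1,2).

From H_k ≅ ker(∂_k) / im(∂_{k+1}) we obtain:

  H_0: rank C_0 − rank ∂_1 = 11 − 9 = 2, and the invariant factors of ∂_1 are all 1, so H_0 = Z^2.
  H_1: rank ker ∂_1 − rank ∂_2 = (25 − 9) − 15 = 1, and ∂_2 has invariant factor 2 > 1, so H_1 = Z × Z/2.
  H_2: rank ker ∂_2 − rank ∂_3 = (15 − 15) − 0 = 0, and there is no ∂_3, so H_2 = 0.

H_0 ≅ Z^2,  H_1 ≅ Z × Z/2,  H_2 = 0.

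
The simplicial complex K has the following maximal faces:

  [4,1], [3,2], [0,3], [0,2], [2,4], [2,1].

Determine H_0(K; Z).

H_0 = Z.

Fix the vertex order 0 < 1 < 2 < 3 < 4 and write every simplex with vertices in increasing order. Then dim K = 1 and the simplices of K are:

  0-simplices (5): [0], [1], [2], [3], [4]
  1-simplices (6): [0,2], [0,3], [1,2], [1,4], [2,3], [2,4]

Hence C_0 ≅ Z^5, C_1 ≅ Z^6.

The boundary map ∂_1: C_1 → C_0 is given by ∂[p,q] = [q] − [p].
As a 5×6 matrix over Z this has rank 4, with invariant factors (1,1,1,1).

From H_k ≅ ker(∂_k) / im(∂_{k+1}) we obtain:

  H_0: rank C_0 − rank ∂_1 = 5 − 4 = 1, and the invariant factors of ∂_1 are all 1, so H_0 ≅ Z.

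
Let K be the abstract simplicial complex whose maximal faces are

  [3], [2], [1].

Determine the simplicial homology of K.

H_0 = Z^3.

Fix the vertex order 1 < 2 < 3 and write every simplex with vertices in increasing order. Then dim K = 0 and the simplices of K are:

  0-simplices (3): [1], [2], [3]

Hence C_0 ≅ Z^3.

From H_k ≅ ker(∂_k) / im(∂_{k+1}) we obtain:

  H_0: rank C_0 − rank ∂_1 = 3 − 0 = 3, and there is no ∂_1, so H_0 ≅ Z^3.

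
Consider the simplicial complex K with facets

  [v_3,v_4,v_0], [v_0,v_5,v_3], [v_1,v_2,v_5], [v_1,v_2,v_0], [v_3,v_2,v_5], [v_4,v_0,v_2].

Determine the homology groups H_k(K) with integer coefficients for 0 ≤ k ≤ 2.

We work with the vertex ordering v_0 < v_1 < v_2 < v_3 < v_4 < v_5. The simplices of K, each written with vertices in increasing order, are:

  0-simplices (6): [v_0], [v_1], [v_2], [v_3], [v_4], [v_5]
  1-simplices (12): [v_0,v_1], [v_0,v_2], [v_0,v_3], [v_0,v_4], [v_0,v_5], [v_1,v_2], [v_1,v_5], [v_2,v_3], [v_2,v_4], [v_2,v_5], [v_3,v_4], [v_3,v_5]
  2-simplices (6): [v_0,v_1,v_2], [v_0,v_2,v_4], [v_0,v_3,v_4], [v_0,v_3,v_5], [v_1,v_2,v_5], [v_2,v_3,v_5]

giving chain groups C_0 ≅ Z^6, C_1 ≅ Z^12, C_2 ≅ Z^6.

Boundary ∂_1: C_1 → C_0 maps an edge to its endpoints' difference, ∂[p,q] = q − p.
As a 6×12 matrix over Z this has rank 5, with invariant factors (1,1,1,1,1).

The boundary map ∂_2: C_2 → C_1 sends each 2-simplex [p,q,r] to [q,r] − [p,r] + [p,q]. For instance
  ∂[v_0,v_3,v_5] = [v_3,v_5] − [v_0,v_5] + [v_0,v_3],
  ∂[v_2,v_3,v_5] = [v_3,v_5] − [v_2,v_5] + [v_2,v_3].
As a 12×6 matrix over Z this has rank 6, with invariant factors (1,1,1,1,1,1).

Reading off H_k = ker ∂_k / im ∂_{k+1}:

  H_0: rank C_0 − rank ∂_1 = 6 − 5 = 1, and the invariant factors of ∂_1 are all 1, so H_0 ≅ Z.
  H_1: rank ker ∂_1 − rank ∂_2 = (12 − 5) − 6 = 1, and the invariant factors of ∂_2 are all 1, so H_1 ≅ Z.
  H_2: rank ker ∂_2 − rank ∂_3 = (6 − 6) − 0 = 0, and there is no ∂_3, so H_2 ≅ 0.

H_0 = Z,  H_1 = Z,  H_2 = 0.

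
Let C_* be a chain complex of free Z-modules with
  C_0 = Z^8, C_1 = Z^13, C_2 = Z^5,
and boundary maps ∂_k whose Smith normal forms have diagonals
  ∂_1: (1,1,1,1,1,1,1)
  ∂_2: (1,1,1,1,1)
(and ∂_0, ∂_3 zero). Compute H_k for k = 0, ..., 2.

H_0 ≅ Z,  H_1 ≅ Z,  H_2 = 0.

H_0: b_0 = 8 − 0 − 7 = 1; torsion from ∂_1 factors > 1: none. So H_0 ≅ Z.
H_1: b_1 = 13 − 7 − 5 = 1; torsion from ∂_2 factors > 1: none. So H_1 ≅ Z.
H_2: b_2 = 5 − 5 − 0 = 0; torsion from ∂_3 factors > 1: none. So H_2 ≅ 0.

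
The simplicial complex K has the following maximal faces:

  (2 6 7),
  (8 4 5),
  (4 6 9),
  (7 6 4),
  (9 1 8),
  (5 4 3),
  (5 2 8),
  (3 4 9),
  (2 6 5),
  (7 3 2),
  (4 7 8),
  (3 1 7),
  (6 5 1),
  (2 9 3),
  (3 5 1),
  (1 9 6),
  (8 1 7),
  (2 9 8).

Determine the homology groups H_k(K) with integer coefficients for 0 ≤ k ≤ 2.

Fix the vertex order 1 < 2 < 3 < 4 < 5 < 6 < 7 < 8 < 9 and write every simplex with vertices in increasing order. Then dim K = 2 and the simplices of K are:

  0-simplices (9): [1], [2], [3], [4], [5], [6], [7], [8], [9]
  1-simplices (27): (27 of them)
  2-simplices (18): [1,3,5], [1,3,7], [1,5,6], [1,6,9], [1,7,8], [1,8,9], [2,3,7], [2,3,9], [2,5,6], [2,5,8], [2,6,7], [2,8,9], [3,4,5], [3,4,9], [4,5,8], [4,6,7], [4,6,9], [4,7,8]

giving chain groups C_0 ≅ Z^9, C_1 ≅ Z^27, C_2 ≅ Z^18.

The boundary map ∂_1: C_1 → C_0 maps an edge to its endpoints' difference, ∂[p,q] = q − p. For instance
  ∂[1,7] = [7] − [1].
As a 9×27 matrix over Z this has rank 8, with invariant factors (1,1,1,1,1,1,1,1).

∂_2: C_2 → C_1 maps a triangle to the signed sum of its edges. For instance
  ∂[4,6,9] = [6,9] − [4,9] + [4,6],
  ∂[1,3,5] = [3,5] − [1,5] + [1,3].
The resulting 27×18 matrix has rank 17, and its Smith normal form has invariant factors (1,1,1,1,1,1,1,1,1,1,1,1,1,1,1,1,1).

Reading off H_k = ker ∂_k / im ∂_{k+1}:

  H_0: rank C_0 − rank ∂_1 = 9 − 8 = 1, and the invariant factors of ∂_1 are all 1, so H_0 ≅ Z.
  H_1: rank ker ∂_1 − rank ∂_2 = (27 − 8) − 17 = 2, and the invariant factors of ∂_2 are all 1, so H_1 ≅ Z^2.
  H_2: rank ker ∂_2 − rank ∂_3 = (18 − 17) − 0 = 1, and there is no ∂_3, so H_2 ≅ Z.

(K is a triangulation of the torus T^2.)

H_0 = Z,  H_1 = Z^2,  H_2 = Z.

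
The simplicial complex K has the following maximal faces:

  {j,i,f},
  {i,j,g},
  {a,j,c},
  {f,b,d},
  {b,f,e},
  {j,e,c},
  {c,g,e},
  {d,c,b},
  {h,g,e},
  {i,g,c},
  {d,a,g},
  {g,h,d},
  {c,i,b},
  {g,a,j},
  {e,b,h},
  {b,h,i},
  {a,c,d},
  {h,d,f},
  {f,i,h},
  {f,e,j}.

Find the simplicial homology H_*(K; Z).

K has 10 vertices, 30 edges, 20 triangles.
rank ∂_0 = 0, rank ∂_1 = 9 ⇒ b_0 = 10 − 0 − 9 = 1; all invariant factors of ∂_1 are 1 so no torsion. So H_0 = Z.
rank ∂_1 = 9, rank ∂_2 = 20 ⇒ b_1 = 30 − 9 − 20 = 1; ∂_2 has invariant factor(s) [2] giving torsion. So H_1 = Z ⊕ Z_2.
rank ∂_2 = 20, rank ∂_3 = 0 ⇒ b_2 = 20 − 20 − 0 = 0. So H_2 = 0.

H_0 ≅ Z,  H_1 ≅ Z ⊕ Z_2,  H_2 = 0.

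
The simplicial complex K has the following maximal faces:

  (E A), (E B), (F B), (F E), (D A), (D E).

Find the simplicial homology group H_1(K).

H_1 ≅ Z^2.

Order the vertices as A < B < D < E < F. Listing each simplex with vertices in this order, K has dimension 1 with simplices:

  0-simplices (5): A, B, D, E, F
  1-simplices (6): AD, AE, BE, BF, DE, EF

so the chain groups are C_0 ≅ Z^5, C_1 ≅ Z^6.

∂_1: C_1 → C_0 maps an edge to its endpoints' difference, ∂[p,q] = q − p.
The 5×6 boundary matrix has rank 4 and Smith normal form diag(1,1,1,1).

From H_k ≅ ker(∂_k) / im(∂_{k+1}) we obtain:

  H_1: rank ker ∂_1 − rank ∂_2 = (6 − 4) − 0 = 2, and there is no ∂_2, so H_1 ≅ Z^2.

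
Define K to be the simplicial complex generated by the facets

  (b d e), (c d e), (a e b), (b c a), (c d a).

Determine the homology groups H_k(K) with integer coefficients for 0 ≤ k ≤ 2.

Order the vertices as a < b < c < d < e. Listing each simplex with vertices in this order, K has dimension 2 with simplices:

  0-simplices (5): a, b, c, d, e
  1-simplices (10): ab, ac, ad, ae, bc, bd, be, cd, ce, de
  2-simplices (5): abc, abe, acd, bde, cde

so the chain groups are C_0 ≅ Z^5, C_1 ≅ Z^10, C_2 ≅ Z^5.

Boundary ∂_1: C_1 → C_0 sends each edge [p,q] (with p < q) to q − p. For instance
  ∂ac = c − a.
The resulting 5×10 matrix has rank 4, and its Smith normal form has invariant factors (1,1,1,1).

∂_2: C_2 → C_1 acts by ∂[p,q,r] = [q,r] − [p,r] + [p,q]. For instance
  ∂bde = de − be + bd,
  ∂abe = be − ae + ab.
The 10×5 boundary matrix has rank 5 and Smith normal form diag(1,1,1,1,1).

Computing H_k = (kernel of ∂_k) / (image of ∂_{k+1}):

  H_0: rank C_0 − rank ∂_1 = 5 − 4 = 1, and the invariant factors of ∂_1 are all 1, so H_0 = Z.
  H_1: rank ker ∂_1 − rank ∂_2 = (10 − 4) − 5 = 1, and the invariant factors of ∂_2 are all 1, so H_1 = Z.
  H_2: rank ker ∂_2 − rank ∂_3 = (5 − 5) − 0 = 0, and there is no ∂_3, so H_2 = 0.

H_0 ≅ Z,  H_1 ≅ Z,  H_2 = 0.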